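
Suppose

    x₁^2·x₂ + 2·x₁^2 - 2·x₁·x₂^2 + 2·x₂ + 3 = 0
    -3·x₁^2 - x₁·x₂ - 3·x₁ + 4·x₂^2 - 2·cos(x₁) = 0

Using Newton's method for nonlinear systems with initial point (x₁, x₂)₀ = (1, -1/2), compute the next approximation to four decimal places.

(0.4022, -0.8011)

At (1, -1/2): F = (3.0000, -5.580605).
Jacobian J = [[2·x₁·x₂ + 4·x₁ - 2·x₂^2, x₁^2 - 4·x₁·x₂ + 2], [-6·x₁ - x₂ + 2·sin(x₁) - 3, -x₁ + 8·x₂]].
At the point, J = [[2.5000, 5.0000], [-6.817058, -5.0000]] (det J = 21.585290).
Solving J·Δ = −F gives Δ = (-0.5978, -0.3011).
Then the next iterate is (x₁, x₂)₁ = (0.4022, -0.8011).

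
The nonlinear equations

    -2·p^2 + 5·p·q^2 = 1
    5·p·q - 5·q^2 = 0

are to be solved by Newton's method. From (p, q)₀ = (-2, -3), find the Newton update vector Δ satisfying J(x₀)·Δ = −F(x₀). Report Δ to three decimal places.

At (-2, -3): F = (-99.000, -15.000).
Jacobian J = [[-4·p + 5·q^2, 10·p·q], [5·q, 5·p - 10·q]].
At the point, J = [[53.000, 60.000], [-15.000, 20.000]] (det J = 1960.000).
Solving J·Δ = −F gives Δ = (0.551, 1.163).

(0.551, 1.163)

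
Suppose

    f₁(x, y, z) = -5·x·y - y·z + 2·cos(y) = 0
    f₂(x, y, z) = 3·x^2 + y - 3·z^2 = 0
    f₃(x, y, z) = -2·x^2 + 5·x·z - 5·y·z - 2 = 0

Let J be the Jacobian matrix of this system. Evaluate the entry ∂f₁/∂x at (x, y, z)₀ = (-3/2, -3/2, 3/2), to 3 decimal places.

7.500

∂f₁/∂x = -5·y.
At (-3/2, -3/2, 3/2) this is 7.500.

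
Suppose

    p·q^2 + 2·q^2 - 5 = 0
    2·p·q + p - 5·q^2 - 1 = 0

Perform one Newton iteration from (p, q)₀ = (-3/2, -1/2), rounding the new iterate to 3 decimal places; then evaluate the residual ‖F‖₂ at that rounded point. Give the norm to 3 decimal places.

At (-3/2, -1/2): F = (-4.875, -2.250).
Jacobian J = [[q^2, 2·p·q + 4·q], [2·q + 1, 2·p - 10·q]].
At the point, J = [[0.250, -0.500], [0.000, 2.000]] (det J = 0.500).
Solving J·Δ = −F gives Δ = (21.750, 1.125).
Then the next iterate is (p, q)₁ = (20.250, 0.625).
Re-evaluating at (20.250, 0.625): F = (3.69141, 42.60938), so ‖F‖₂ = 42.769.

42.769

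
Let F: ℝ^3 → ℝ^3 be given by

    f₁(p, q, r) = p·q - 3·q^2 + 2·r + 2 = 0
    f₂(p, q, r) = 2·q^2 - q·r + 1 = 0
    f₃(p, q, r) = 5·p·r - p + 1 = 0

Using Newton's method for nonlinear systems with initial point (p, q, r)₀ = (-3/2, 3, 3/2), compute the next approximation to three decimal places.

At (-3/2, 3, 3/2): F = (-26.500, 14.500, -8.750).
Jacobian J = [[q, p - 6·q, 2], [0, 4·q - r, -q], [5·r - 1, 0, 5·p]].
At the point, J = [[3.000, -19.500, 2.000], [0.000, 10.500, -3.000], [6.500, 0.000, -7.500]] (det J = 7.500).
Solving J·Δ = −F gives Δ = (48.250, 10.233, 40.650).
Then the next iterate is (p, q, r)₁ = (46.750, 13.233, 42.150).

(46.750, 13.233, 42.150)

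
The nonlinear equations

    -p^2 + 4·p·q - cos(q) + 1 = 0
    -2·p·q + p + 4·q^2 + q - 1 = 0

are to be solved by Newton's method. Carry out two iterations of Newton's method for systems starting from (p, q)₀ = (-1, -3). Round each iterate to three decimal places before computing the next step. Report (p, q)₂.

At (-1, -3): F = (12.98999, 25.000).
Jacobian J = [[-2·p + 4·q, 4·p + sin(q)], [-2·q + 1, -2·p + 8·q + 1]].
At the point, J = [[-10.000, -4.14112], [7.000, -21.000]] (det J = 238.98784).
Solving J·Δ = −F gives Δ = (0.708, 1.427).
Then the next iterate is (p, q)₁ = (-0.292, -1.573).
Round to (-0.292, -1.573) and repeat: F = (2.75420, 6.11368), J = [[-5.708, -2.16800], [4.146, -11.000]].
Δ = (0.237, 0.645), so (p, q)₂ = (-0.055, -0.928).

(-0.055, -0.928)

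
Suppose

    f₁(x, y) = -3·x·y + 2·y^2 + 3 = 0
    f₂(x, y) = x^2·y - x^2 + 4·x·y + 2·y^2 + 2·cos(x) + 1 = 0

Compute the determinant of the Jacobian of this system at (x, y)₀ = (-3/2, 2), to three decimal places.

-112.937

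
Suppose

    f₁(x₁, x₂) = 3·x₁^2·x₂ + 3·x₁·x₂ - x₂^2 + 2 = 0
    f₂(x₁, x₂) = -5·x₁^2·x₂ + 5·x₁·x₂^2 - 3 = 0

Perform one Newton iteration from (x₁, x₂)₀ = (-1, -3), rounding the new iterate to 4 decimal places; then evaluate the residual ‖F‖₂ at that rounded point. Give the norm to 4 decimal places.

6.9119

At (-1, -3): F = (-7.0000, -33.0000).
Jacobian J = [[6·x₁·x₂ + 3·x₂, 3·x₁^2 + 3·x₁ - 2·x₂], [-10·x₁·x₂ + 5·x₂^2, -5·x₁^2 + 10·x₁·x₂]].
At the point, J = [[9.0000, 6.0000], [15.0000, 25.0000]] (det J = 135.0000).
Solving J·Δ = −F gives Δ = (-0.1704, 1.4222).
Then the next iterate is (x₁, x₂)₁ = (-1.1704, -1.5778).
Re-evaluating at (-1.1704, -1.5778): F = (-1.433464, -6.761641), so ‖F‖₂ = 6.9119.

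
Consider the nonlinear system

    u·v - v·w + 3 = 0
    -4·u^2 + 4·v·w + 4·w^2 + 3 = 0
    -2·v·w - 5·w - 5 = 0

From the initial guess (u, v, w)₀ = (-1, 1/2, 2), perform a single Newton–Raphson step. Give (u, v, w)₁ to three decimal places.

At (-1, 1/2, 2): F = (1.500, 19.000, -17.000).
Jacobian J = [[v, u - w, -v], [-8·u, 4·w, 4·v + 8·w], [0, -2·w, -2·v - 5]].
At the point, J = [[0.500, -3.000, -0.500], [8.000, 8.000, 18.000], [0.000, -4.000, -6.000]] (det J = -116.000).
Solving J·Δ = −F gives Δ = (5.017, 2.034, -4.190).
Then the next iterate is (u, v, w)₁ = (4.017, 2.534, -2.190).

(4.017, 2.534, -2.190)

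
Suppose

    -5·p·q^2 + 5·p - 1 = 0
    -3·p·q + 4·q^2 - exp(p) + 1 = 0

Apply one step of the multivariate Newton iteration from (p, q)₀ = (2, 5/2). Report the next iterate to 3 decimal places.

At (2, 5/2): F = (-53.500, 3.61094).
Jacobian J = [[-5·q^2 + 5, -10·p·q], [-3·q - exp(p), -3·p + 8·q]].
At the point, J = [[-26.250, -50.000], [-14.88906, 14.000]] (det J = -1111.95280).
Solving J·Δ = −F gives Δ = (-0.511, -0.802).
Then the next iterate is (p, q)₁ = (1.489, 1.698).

(1.489, 1.698)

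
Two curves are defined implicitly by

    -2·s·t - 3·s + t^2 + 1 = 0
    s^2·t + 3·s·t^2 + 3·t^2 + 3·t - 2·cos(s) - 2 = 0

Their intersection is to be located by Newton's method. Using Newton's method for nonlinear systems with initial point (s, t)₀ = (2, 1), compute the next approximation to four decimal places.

At (2, 1): F = (-8.0000, 14.832294).
Jacobian J = [[-2·t - 3, -2·s + 2·t], [2·s·t + 3·t^2 + 2·sin(s), s^2 + 6·s·t + 6·t + 3]].
At the point, J = [[-5.0000, -2.0000], [8.818595, 25.0000]] (det J = -107.362810).
Solving J·Δ = −F gives Δ = (-1.5865, -0.0336).
Then the next iterate is (s, t)₁ = (0.4135, 0.9664).

(0.4135, 0.9664)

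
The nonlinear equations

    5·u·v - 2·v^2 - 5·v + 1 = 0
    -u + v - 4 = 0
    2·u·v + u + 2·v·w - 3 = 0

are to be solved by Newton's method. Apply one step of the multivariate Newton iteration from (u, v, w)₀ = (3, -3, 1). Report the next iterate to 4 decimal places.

At (3, -3, 1): F = (-47.0000, -10.0000, -24.0000).
Jacobian J = [[5·v, 5·u - 4·v - 5, 0], [-1, 1, 0], [2·v + 1, 2·u + 2·w, 2·v]].
At the point, J = [[-15.0000, 22.0000, 0.0000], [-1.0000, 1.0000, 0.0000], [-5.0000, 8.0000, -6.0000]] (det J = -42.0000).
Solving J·Δ = −F gives Δ = (-24.7143, -14.7143, -3.0238).
Then the next iterate is (u, v, w)₁ = (-21.7143, -17.7143, -2.0238).

(-21.7143, -17.7143, -2.0238)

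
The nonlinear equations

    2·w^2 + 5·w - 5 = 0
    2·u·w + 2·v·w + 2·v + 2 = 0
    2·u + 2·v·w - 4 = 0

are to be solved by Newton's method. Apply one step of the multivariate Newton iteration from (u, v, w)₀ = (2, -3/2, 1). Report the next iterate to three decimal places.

At (2, -3/2, 1): F = (2.000, 0.000, -3.000).
Jacobian J = [[0, 0, 4·w + 5], [2·w, 2·w + 2, 2·u + 2·v], [2, 2·w, 2·v]].
At the point, J = [[0.000, 0.000, 9.000], [2.000, 4.000, 1.000], [2.000, 2.000, -3.000]] (det J = -36.000).
Solving J·Δ = −F gives Δ = (2.222, -1.056, -0.222).
Then the next iterate is (u, v, w)₁ = (4.222, -2.556, 0.778).

(4.222, -2.556, 0.778)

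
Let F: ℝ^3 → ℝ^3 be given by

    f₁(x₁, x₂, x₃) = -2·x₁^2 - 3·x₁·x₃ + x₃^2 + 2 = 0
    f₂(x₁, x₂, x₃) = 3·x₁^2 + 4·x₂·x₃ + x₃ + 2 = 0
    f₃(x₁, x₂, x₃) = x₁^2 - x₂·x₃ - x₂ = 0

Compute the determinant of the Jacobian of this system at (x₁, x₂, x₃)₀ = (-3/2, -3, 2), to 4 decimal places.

433.5000

J = [[-4·x₁ - 3·x₃, 0, -3·x₁ + 2·x₃], [6·x₁, 4·x₃, 4·x₂ + 1], [2·x₁, -x₃ - 1, -x₂]].
At the point, J = [[0.0000, 0.0000, 8.5000], [-9.0000, 8.0000, -11.0000], [-3.0000, -3.0000, 3.0000]].
det J = 433.5000.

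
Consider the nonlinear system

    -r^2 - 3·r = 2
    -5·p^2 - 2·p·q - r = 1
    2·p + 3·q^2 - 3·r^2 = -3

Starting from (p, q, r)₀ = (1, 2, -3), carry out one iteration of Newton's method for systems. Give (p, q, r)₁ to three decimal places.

At (1, 2, -3): F = (-2.000, -7.000, -10.000).
Jacobian J = [[0, 0, -2·r - 3], [-10·p - 2·q, -2·p, -1], [2, 6·q, -6·r]].
At the point, J = [[0.000, 0.000, 3.000], [-14.000, -2.000, -1.000], [2.000, 12.000, 18.000]] (det J = -492.000).
Solving J·Δ = −F gives Δ = (-0.537, -0.077, 0.667).
Then the next iterate is (p, q, r)₁ = (0.463, 1.923, -2.333).

(0.463, 1.923, -2.333)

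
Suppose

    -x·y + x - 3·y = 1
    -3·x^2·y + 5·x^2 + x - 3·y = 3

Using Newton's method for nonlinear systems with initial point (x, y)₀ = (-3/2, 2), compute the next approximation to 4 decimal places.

At (-3/2, 2): F = (-5.5000, -12.7500).
Jacobian J = [[-y + 1, -x - 3], [-6·x·y + 10·x + 1, -3·x^2 - 3]].
At the point, J = [[-1.0000, -1.5000], [4.0000, -9.7500]] (det J = 15.7500).
Solving J·Δ = −F gives Δ = (-2.1905, -2.2063).
Then the next iterate is (x, y)₁ = (-3.6905, -0.2063).

(-3.6905, -0.2063)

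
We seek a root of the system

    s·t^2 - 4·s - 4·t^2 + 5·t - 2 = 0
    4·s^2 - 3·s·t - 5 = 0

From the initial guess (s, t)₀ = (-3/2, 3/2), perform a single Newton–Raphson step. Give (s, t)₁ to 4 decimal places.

At (-3/2, 3/2): F = (-0.8750, 10.7500).
Jacobian J = [[t^2 - 4, 2·s·t - 8·t + 5], [8·s - 3·t, -3·s]].
At the point, J = [[-1.7500, -11.5000], [-16.5000, 4.5000]] (det J = -197.6250).
Solving J·Δ = −F gives Δ = (0.6056, -0.1682).
Then the next iterate is (s, t)₁ = (-0.8944, 1.3318).

(-0.8944, 1.3318)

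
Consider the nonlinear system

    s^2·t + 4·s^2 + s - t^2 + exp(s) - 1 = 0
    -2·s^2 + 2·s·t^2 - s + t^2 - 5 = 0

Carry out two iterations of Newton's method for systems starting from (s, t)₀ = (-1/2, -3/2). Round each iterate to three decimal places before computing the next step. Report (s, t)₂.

(0.955, -4.254)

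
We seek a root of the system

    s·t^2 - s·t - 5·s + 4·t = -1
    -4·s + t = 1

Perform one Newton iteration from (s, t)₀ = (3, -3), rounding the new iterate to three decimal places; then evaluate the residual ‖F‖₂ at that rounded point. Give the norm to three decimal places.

37.285

At (3, -3): F = (10.000, -16.000).
Jacobian J = [[t^2 - t - 5, 2·s·t - s + 4], [-4, 1]].
At the point, J = [[7.000, -17.000], [-4.000, 1.000]] (det J = -61.000).
Solving J·Δ = −F gives Δ = (-4.295, -1.180).
Then the next iterate is (s, t)₁ = (-1.295, -4.180).
Re-evaluating at (-1.295, -4.180): F = (-37.28486, 0.000), so ‖F‖₂ = 37.285.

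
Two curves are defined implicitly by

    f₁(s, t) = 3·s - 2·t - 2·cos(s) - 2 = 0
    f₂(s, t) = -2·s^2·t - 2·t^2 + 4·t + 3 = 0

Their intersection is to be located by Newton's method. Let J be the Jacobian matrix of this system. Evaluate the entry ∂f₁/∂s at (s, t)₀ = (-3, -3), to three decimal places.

∂f₁/∂s = 2·sin(s) + 3.
At (-3, -3) this is 2.718.

2.718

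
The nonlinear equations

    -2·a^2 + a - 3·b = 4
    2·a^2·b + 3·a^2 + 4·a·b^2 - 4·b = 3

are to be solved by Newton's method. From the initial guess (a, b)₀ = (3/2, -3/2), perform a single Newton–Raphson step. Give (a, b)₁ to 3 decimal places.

(0.686, -0.976)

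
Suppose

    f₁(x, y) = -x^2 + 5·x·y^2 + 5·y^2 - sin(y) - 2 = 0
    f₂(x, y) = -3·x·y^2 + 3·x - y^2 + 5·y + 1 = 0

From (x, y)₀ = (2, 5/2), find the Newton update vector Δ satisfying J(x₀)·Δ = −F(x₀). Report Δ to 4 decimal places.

At (2, 5/2): F = (87.151528, -24.2500).
Jacobian J = [[-2·x + 5·y^2, 10·x·y + 10·y - cos(y)], [-3·y^2 + 3, -6·x·y - 2·y + 5]].
At the point, J = [[27.2500, 75.801144], [-15.7500, -30.0000]] (det J = 376.368012).
Solving J·Δ = −F gives Δ = (2.0628, -1.8913).

(2.0628, -1.8913)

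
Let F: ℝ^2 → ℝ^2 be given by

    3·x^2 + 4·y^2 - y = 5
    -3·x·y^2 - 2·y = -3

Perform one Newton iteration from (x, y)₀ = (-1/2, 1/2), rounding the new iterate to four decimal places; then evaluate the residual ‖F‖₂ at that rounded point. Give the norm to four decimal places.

45.3808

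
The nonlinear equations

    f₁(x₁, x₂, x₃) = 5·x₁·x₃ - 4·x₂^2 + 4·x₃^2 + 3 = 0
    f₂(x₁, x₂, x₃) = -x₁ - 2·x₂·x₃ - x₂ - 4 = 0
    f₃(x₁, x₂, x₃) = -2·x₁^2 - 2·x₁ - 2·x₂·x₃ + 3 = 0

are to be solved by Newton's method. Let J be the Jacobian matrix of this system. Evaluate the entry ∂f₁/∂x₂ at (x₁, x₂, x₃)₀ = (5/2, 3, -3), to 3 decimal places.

-24.000

∂f₁/∂x₂ = -8·x₂.
At (5/2, 3, -3) this is -24.000.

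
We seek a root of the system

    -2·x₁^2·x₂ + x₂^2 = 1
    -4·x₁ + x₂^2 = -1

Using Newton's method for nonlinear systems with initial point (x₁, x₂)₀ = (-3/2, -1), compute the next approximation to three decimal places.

At (-3/2, -1): F = (4.500, 8.000).
Jacobian J = [[-4·x₁·x₂, -2·x₁^2 + 2·x₂], [-4, 2·x₂]].
At the point, J = [[-6.000, -6.500], [-4.000, -2.000]] (det J = -14.000).
Solving J·Δ = −F gives Δ = (3.071, -2.143).
Then the next iterate is (x₁, x₂)₁ = (1.571, -3.143).

(1.571, -3.143)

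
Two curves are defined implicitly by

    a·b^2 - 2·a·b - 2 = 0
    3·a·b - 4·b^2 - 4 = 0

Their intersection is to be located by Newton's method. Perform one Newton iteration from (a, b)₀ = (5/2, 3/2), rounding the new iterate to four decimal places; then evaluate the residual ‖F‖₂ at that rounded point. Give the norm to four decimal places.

At (5/2, 3/2): F = (-3.8750, -1.7500).
Jacobian J = [[b^2 - 2·b, 2·a·b - 2·a], [3·b, 3·a - 8·b]].
At the point, J = [[-0.7500, 2.5000], [4.5000, -4.5000]] (det J = -7.8750).
Solving J·Δ = −F gives Δ = (2.7698, 2.3810).
Then the next iterate is (a, b)₁ = (5.2698, 3.8810).
Re-evaluating at (5.2698, 3.8810): F = (36.470388, -2.892363), so ‖F‖₂ = 36.5849.

36.5849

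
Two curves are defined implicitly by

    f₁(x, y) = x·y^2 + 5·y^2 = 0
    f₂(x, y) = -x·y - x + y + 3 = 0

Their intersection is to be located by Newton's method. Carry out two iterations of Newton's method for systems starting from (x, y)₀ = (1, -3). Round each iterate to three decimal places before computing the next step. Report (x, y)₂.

(-2.297, -1.277)

At (1, -3): F = (54.000, 2.000).
Jacobian J = [[y^2, 2·x·y + 10·y], [-y - 1, -x + 1]].
At the point, J = [[9.000, -36.000], [2.000, 0.000]] (det J = 72.000).
Solving J·Δ = −F gives Δ = (-1.000, 1.250).
Then the next iterate is (x, y)₁ = (0.000, -1.750).
Round to (0.000, -1.750) and repeat: F = (15.31250, 1.250), J = [[3.06250, -17.500], [0.750, 1.000]].
Δ = (-2.297, 0.473), so (x, y)₂ = (-2.297, -1.277).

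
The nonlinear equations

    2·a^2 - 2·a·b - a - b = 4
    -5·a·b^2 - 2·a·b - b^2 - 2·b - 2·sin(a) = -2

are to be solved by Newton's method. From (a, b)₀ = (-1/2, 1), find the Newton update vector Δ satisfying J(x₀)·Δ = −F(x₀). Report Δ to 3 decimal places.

At (-1/2, 1): F = (-3.000, 3.45885).
Jacobian J = [[4·a - 2·b - 1, -2·a - 1], [-5·b^2 - 2·b - 2·cos(a), -10·a·b - 2·a - 2·b - 2]].
At the point, J = [[-5.000, 0.000], [-8.75517, 2.000]] (det J = -10.000).
Solving J·Δ = −F gives Δ = (-0.600, -4.356).

(-0.600, -4.356)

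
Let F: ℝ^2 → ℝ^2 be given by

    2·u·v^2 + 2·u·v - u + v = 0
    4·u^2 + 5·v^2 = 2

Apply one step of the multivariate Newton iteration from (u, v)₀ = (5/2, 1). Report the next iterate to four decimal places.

(1.2483, 0.7034)

At (5/2, 1): F = (8.5000, 28.0000).
Jacobian J = [[2·v^2 + 2·v - 1, 4·u·v + 2·u + 1], [8·u, 10·v]].
At the point, J = [[3.0000, 16.0000], [20.0000, 10.0000]] (det J = -290.0000).
Solving J·Δ = −F gives Δ = (-1.2517, -0.2966).
Then the next iterate is (u, v)₁ = (1.2483, 0.7034).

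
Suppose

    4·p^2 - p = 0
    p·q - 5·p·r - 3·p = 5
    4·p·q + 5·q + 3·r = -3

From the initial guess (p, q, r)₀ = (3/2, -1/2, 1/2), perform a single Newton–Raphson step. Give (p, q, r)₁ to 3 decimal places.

At (3/2, -1/2, 1/2): F = (7.500, -14.000, -1.000).
Jacobian J = [[8·p - 1, 0, 0], [q - 5·r - 3, p, -5·p], [4·q, 4·p + 5, 3]].
At the point, J = [[11.000, 0.000, 0.000], [-6.000, 1.500, -7.500], [-2.000, 11.000, 3.000]] (det J = 957.000).
Solving J·Δ = −F gives Δ = (-0.682, 0.310, -1.259).
Then the next iterate is (p, q, r)₁ = (0.818, -0.190, -0.759).

(0.818, -0.190, -0.759)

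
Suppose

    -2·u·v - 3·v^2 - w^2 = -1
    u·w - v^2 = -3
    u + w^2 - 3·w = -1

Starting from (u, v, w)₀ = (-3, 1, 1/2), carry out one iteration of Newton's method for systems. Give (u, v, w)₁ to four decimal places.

At (-3, 1, 1/2): F = (3.7500, 0.5000, -3.2500).
Jacobian J = [[-2·v, -2·u - 6·v, -2·w], [w, -2·v, u], [1, 0, 2·w - 3]].
At the point, J = [[-2.0000, 0.0000, -1.0000], [0.5000, -2.0000, -3.0000], [1.0000, 0.0000, -2.0000]] (det J = -10.0000).
Solving J·Δ = −F gives Δ = (2.1500, 1.6125, -0.5500).
Then the next iterate is (u, v, w)₁ = (-0.8500, 2.6125, -0.0500).

(-0.8500, 2.6125, -0.0500)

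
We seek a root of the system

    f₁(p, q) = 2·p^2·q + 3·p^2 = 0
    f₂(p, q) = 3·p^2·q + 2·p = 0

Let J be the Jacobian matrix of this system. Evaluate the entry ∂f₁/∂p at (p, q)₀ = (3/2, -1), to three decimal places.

3.000

∂f₁/∂p = 4·p·q + 6·p.
At (3/2, -1) this is 3.000.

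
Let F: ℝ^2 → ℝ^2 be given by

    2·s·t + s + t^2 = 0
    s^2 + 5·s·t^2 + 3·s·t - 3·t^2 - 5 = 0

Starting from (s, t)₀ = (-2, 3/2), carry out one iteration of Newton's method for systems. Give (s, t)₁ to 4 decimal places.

(-0.6954, 0.9684)

At (-2, 3/2): F = (-5.7500, -39.2500).
Jacobian J = [[2·t + 1, 2·s + 2·t], [2·s + 5·t^2 + 3·t, 10·s·t + 3·s - 6·t]].
At the point, J = [[4.0000, -1.0000], [11.7500, -45.0000]] (det J = -168.2500).
Solving J·Δ = −F gives Δ = (1.3046, -0.5316).
Then the next iterate is (s, t)₁ = (-0.6954, 0.9684).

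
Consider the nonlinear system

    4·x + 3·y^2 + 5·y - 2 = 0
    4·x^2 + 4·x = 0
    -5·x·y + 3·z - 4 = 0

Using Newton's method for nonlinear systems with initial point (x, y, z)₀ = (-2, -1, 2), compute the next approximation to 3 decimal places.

(-1.333, -10.333, 34.667)

At (-2, -1, 2): F = (-12.000, 8.000, -8.000).
Jacobian J = [[4, 6·y + 5, 0], [8·x + 4, 0, 0], [-5·y, -5·x, 3]].
At the point, J = [[4.000, -1.000, 0.000], [-12.000, 0.000, 0.000], [5.000, 10.000, 3.000]] (det J = -36.000).
Solving J·Δ = −F gives Δ = (0.667, -9.333, 32.667).
Then the next iterate is (x, y, z)₁ = (-1.333, -10.333, 34.667).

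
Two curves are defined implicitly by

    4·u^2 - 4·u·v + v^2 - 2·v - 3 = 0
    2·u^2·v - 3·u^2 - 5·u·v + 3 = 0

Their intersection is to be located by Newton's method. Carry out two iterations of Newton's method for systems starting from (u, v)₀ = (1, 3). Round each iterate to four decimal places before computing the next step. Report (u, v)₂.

At (1, 3): F = (-8.0000, -9.0000).
Jacobian J = [[8·u - 4·v, -4·u + 2·v - 2], [4·u·v - 6·u - 5·v, 2·u^2 - 5·u]].
At the point, J = [[-4.0000, 0.0000], [-9.0000, -3.0000]] (det J = 12.0000).
Solving J·Δ = −F gives Δ = (-2.0000, 3.0000).
Then the next iterate is (u, v)₁ = (-1.0000, 6.0000).
Round to (-1.0000, 6.0000) and repeat: F = (49.0000, 42.0000), J = [[-32.0000, 14.0000], [-48.0000, 7.0000]].
Δ = (0.5469, -2.2500), so (u, v)₂ = (-0.4531, 3.7500).

(-0.4531, 3.7500)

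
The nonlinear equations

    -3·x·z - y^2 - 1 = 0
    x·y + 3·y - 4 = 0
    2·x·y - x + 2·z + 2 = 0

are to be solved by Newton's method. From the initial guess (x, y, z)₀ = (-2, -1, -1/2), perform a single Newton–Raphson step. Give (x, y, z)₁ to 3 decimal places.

At (-2, -1, -1/2): F = (-5.000, -5.000, 7.000).
Jacobian J = [[-3·z, -2·y, -3·x], [y, x + 3, 0], [2·y - 1, 2·x, 2]].
At the point, J = [[1.500, 2.000, 6.000], [-1.000, 1.000, 0.000], [-3.000, -4.000, 2.000]] (det J = 49.000).
Solving J·Δ = −F gives Δ = (-1.796, 3.204, 0.214).
Then the next iterate is (x, y, z)₁ = (-3.796, 2.204, -0.286).

(-3.796, 2.204, -0.286)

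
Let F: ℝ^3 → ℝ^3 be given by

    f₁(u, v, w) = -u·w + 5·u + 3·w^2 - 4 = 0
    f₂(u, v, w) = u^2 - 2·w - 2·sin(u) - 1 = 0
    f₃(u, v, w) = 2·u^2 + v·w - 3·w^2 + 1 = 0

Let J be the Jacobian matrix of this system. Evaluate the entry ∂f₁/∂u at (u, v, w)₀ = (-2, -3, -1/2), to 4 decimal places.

5.5000

∂f₁/∂u = -w + 5.
At (-2, -3, -1/2) this is 5.5000.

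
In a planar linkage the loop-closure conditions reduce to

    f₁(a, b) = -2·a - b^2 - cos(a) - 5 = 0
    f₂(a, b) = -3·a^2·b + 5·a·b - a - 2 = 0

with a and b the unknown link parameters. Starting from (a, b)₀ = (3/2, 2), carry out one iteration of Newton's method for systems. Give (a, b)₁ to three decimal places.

At (3/2, 2): F = (-12.07074, -2.000).
Jacobian J = [[sin(a) - 2, -2·b], [-6·a·b + 5·b - 1, -3·a^2 + 5·a]].
At the point, J = [[-1.00251, -4.000], [-9.000, 0.750]] (det J = -36.75188).
Solving J·Δ = −F gives Δ = (-0.464, -2.901).
Then the next iterate is (a, b)₁ = (1.036, -0.901).

(1.036, -0.901)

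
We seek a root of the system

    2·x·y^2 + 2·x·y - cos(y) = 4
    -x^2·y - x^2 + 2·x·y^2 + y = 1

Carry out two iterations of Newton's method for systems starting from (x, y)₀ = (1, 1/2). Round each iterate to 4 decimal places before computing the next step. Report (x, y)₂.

At (1, 1/2): F = (-3.377583, -1.5000).
Jacobian J = [[2·y^2 + 2·y, 4·x·y + 2·x + sin(y)], [-2·x·y - 2·x + 2·y^2, -x^2 + 4·x·y + 1]].
At the point, J = [[1.5000, 4.479426], [-2.5000, 2.0000]] (det J = 14.198564).
Solving J·Δ = −F gives Δ = (0.0025, 0.7532).
Then the next iterate is (x, y)₁ = (1.0025, 1.2532).
Round to (1.0025, 1.2532) and repeat: F = (1.349255, 1.137593), J = [[5.647420, 7.980321], [-1.376646, 5.020326]].
Δ = (0.0586, -0.2105), so (x, y)₂ = (1.0611, 1.0427).

(1.0611, 1.0427)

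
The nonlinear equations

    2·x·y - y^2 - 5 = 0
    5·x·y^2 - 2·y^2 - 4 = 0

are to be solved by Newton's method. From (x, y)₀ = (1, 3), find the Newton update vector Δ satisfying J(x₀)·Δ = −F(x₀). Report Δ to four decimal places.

(0.1806, -1.7292)

At (1, 3): F = (-8.0000, 23.0000).
Jacobian J = [[2·y, 2·x - 2·y], [5·y^2, 10·x·y - 4·y]].
At the point, J = [[6.0000, -4.0000], [45.0000, 18.0000]] (det J = 288.0000).
Solving J·Δ = −F gives Δ = (0.1806, -1.7292).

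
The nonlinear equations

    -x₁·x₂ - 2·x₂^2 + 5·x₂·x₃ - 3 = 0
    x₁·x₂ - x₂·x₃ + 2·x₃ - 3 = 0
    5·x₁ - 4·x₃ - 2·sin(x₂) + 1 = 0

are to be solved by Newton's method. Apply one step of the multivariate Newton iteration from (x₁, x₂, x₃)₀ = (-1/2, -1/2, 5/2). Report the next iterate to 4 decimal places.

(1.5219, 0.0417, 2.1544)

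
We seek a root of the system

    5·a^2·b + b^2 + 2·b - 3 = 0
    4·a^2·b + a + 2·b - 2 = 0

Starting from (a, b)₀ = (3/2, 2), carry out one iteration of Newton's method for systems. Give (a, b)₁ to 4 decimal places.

(0.8247, 1.5802)

At (3/2, 2): F = (27.5000, 21.5000).
Jacobian J = [[10·a·b, 5·a^2 + 2·b + 2], [8·a·b + 1, 4·a^2 + 2]].
At the point, J = [[30.0000, 17.2500], [25.0000, 11.0000]] (det J = -101.2500).
Solving J·Δ = −F gives Δ = (-0.6753, -0.4198).
Then the next iterate is (a, b)₁ = (0.8247, 1.5802).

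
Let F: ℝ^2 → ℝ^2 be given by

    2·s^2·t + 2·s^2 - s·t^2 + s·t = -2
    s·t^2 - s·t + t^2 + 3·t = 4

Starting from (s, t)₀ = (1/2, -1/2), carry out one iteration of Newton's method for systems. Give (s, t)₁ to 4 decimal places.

At (1/2, -1/2): F = (1.8750, -4.8750).
Jacobian J = [[4·s·t + 4·s - t^2 + t, 2·s^2 - 2·s·t + s], [t^2 - t, 2·s·t - s + 2·t + 3]].
At the point, J = [[0.2500, 1.5000], [0.7500, 1.0000]] (det J = -0.8750).
Solving J·Δ = −F gives Δ = (10.5000, -3.0000).
Then the next iterate is (s, t)₁ = (11.0000, -3.5000).

(11.0000, -3.5000)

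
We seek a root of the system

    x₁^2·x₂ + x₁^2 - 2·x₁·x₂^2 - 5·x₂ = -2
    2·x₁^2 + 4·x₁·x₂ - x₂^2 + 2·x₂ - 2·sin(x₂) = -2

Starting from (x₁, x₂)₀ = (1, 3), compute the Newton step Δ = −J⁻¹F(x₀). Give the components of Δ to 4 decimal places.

(-0.6352, -1.2905)

At (1, 3): F = (-27.0000, 12.717760).
Jacobian J = [[2·x₁·x₂ + 2·x₁ - 2·x₂^2, x₁^2 - 4·x₁·x₂ - 5], [4·x₁ + 4·x₂, 4·x₁ - 2·x₂ - 2·cos(x₂) + 2]].
At the point, J = [[-10.0000, -16.0000], [16.0000, 1.979985]] (det J = 236.200150).
Solving J·Δ = −F gives Δ = (-0.6352, -1.2905).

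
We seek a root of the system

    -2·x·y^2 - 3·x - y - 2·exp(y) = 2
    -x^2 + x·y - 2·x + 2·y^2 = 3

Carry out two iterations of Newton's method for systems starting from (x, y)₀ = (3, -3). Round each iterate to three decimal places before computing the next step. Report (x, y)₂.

(0.564, -1.528)

At (3, -3): F = (-62.09957, -9.000).
Jacobian J = [[-2·y^2 - 3, -4·x·y - 2·exp(y) - 1], [-2·x + y - 2, x + 4·y]].
At the point, J = [[-21.000, 34.90043], [-11.000, -9.000]] (det J = 572.90468).
Solving J·Δ = −F gives Δ = (-1.524, 0.862).
Then the next iterate is (x, y)₁ = (1.476, -2.138).
Round to (1.476, -2.138) and repeat: F = (-18.01950, -2.14418), J = [[-12.14209, 11.38697], [-7.090, -7.076]].
Δ = (-0.912, 0.610), so (x, y)₂ = (0.564, -1.528).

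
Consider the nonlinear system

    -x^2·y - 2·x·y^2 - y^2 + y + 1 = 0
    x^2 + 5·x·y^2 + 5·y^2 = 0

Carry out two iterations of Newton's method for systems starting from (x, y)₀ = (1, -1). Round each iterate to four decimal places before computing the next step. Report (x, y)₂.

(-0.7830, -0.6949)

At (1, -1): F = (-2.0000, 11.0000).
Jacobian J = [[-2·x·y - 2·y^2, -x^2 - 4·x·y - 2·y + 1], [2·x + 5·y^2, 10·x·y + 10·y]].
At the point, J = [[0.0000, 6.0000], [7.0000, -20.0000]] (det J = -42.0000).
Solving J·Δ = −F gives Δ = (-0.6190, 0.3333).
Then the next iterate is (x, y)₁ = (0.3810, -0.6667).
Round to (0.3810, -0.6667) and repeat: F = (-0.353111, 3.214357), J = [[-0.380952, 3.204290], [2.984444, -9.207127]].
Δ = (-1.1640, -0.0282), so (x, y)₂ = (-0.7830, -0.6949).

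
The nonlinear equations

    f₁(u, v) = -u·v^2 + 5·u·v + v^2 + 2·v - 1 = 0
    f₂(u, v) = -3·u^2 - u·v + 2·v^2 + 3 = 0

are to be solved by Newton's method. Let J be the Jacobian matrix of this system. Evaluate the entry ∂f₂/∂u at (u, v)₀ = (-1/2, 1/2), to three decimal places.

∂f₂/∂u = -6·u - v.
At (-1/2, 1/2) this is 2.500.

2.500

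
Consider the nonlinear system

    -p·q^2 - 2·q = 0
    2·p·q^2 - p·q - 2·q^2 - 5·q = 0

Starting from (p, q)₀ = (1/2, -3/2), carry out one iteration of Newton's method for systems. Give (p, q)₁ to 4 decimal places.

(0.6957, 1.3696)

At (1/2, -3/2): F = (1.8750, 6.0000).
Jacobian J = [[-q^2, -2·p·q - 2], [2·q^2 - q, 4·p·q - p - 4·q - 5]].
At the point, J = [[-2.2500, -0.5000], [6.0000, -2.5000]] (det J = 8.6250).
Solving J·Δ = −F gives Δ = (0.1957, 2.8696).
Then the next iterate is (p, q)₁ = (0.6957, 1.3696).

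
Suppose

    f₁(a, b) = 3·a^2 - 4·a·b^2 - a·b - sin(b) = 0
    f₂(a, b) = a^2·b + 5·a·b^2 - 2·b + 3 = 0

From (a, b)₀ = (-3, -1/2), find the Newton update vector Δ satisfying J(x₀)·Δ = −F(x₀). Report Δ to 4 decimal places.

(1.6316, -0.1220)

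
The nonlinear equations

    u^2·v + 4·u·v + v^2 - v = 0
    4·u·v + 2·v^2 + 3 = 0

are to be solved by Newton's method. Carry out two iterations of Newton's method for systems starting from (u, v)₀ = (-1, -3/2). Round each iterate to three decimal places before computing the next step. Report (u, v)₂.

(-4.250, 4.875)

At (-1, -3/2): F = (8.250, 13.500).
Jacobian J = [[2·u·v + 4·v, u^2 + 4·u + 2·v - 1], [4·v, 4·u + 4·v]].
At the point, J = [[-3.000, -7.000], [-6.000, -10.000]] (det J = -12.000).
Solving J·Δ = −F gives Δ = (1.000, 0.750).
Then the next iterate is (u, v)₁ = (0.000, -0.750).
Round to (0.000, -0.750) and repeat: F = (1.31250, 4.125), J = [[-3.000, -2.500], [-3.000, -3.000]].
Δ = (-4.250, 5.625), so (u, v)₂ = (-4.250, 4.875).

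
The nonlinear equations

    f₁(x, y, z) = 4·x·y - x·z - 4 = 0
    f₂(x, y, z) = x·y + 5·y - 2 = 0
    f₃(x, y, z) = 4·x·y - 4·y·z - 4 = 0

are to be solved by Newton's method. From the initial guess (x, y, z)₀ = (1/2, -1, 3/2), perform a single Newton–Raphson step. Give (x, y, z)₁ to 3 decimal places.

At (1/2, -1, 3/2): F = (-6.750, -7.500, 0.000).
Jacobian J = [[4·y - z, 4·x, -x], [y, x + 5, 0], [4·y, 4·x - 4·z, -4·y]].
At the point, J = [[-5.500, 2.000, -0.500], [-1.000, 5.500, 0.000], [-4.000, -4.000, 4.000]] (det J = -126.000).
Solving J·Δ = −F gives Δ = (-0.821, 1.214, 0.393).
Then the next iterate is (x, y, z)₁ = (-0.321, 0.214, 1.893).

(-0.321, 0.214, 1.893)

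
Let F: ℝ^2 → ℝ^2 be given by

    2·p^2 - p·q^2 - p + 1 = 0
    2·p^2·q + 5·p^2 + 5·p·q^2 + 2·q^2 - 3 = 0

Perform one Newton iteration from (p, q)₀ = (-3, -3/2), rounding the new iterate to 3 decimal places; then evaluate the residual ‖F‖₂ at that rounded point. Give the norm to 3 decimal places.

9.233

At (-3, -3/2): F = (28.750, -14.250).
Jacobian J = [[4·p - q^2 - 1, -2·p·q], [4·p·q + 10·p + 5·q^2, 2·p^2 + 10·p·q + 4·q]].
At the point, J = [[-15.250, -9.000], [-0.750, 57.000]] (det J = -876.000).
Solving J·Δ = −F gives Δ = (1.724, 0.273).
Then the next iterate is (p, q)₁ = (-1.276, -1.227).
Re-evaluating at (-1.276, -1.227): F = (7.45341, -5.44888), so ‖F‖₂ = 9.233.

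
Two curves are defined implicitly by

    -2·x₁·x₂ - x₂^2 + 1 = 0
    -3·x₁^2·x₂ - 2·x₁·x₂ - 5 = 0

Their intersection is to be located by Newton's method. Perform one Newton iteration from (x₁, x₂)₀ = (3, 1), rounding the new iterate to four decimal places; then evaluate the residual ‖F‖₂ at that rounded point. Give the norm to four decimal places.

At (3, 1): F = (-6.0000, -38.0000).
Jacobian J = [[-2·x₂, -2·x₁ - 2·x₂], [-6·x₁·x₂ - 2·x₂, -3·x₁^2 - 2·x₁]].
At the point, J = [[-2.0000, -8.0000], [-20.0000, -33.0000]] (det J = -94.0000).
Solving J·Δ = −F gives Δ = (-1.1277, -0.4681).
Then the next iterate is (x₁, x₂)₁ = (1.8723, 0.5319).
Re-evaluating at (1.8723, 0.5319): F = (-1.274670, -12.585491), so ‖F‖₂ = 12.6499.

12.6499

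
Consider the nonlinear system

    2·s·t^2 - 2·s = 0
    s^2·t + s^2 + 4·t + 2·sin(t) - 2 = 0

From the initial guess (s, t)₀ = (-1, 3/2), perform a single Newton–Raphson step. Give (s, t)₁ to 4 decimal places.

(1.2230, 2.0096)

At (-1, 3/2): F = (-2.5000, 8.494990).
Jacobian J = [[2·t^2 - 2, 4·s·t], [2·s·t + 2·s, s^2 + 2·cos(t) + 4]].
At the point, J = [[2.5000, -6.0000], [-5.0000, 5.141474]] (det J = -17.146314).
Solving J·Δ = −F gives Δ = (2.2230, 0.5096).
Then the next iterate is (s, t)₁ = (1.2230, 2.0096).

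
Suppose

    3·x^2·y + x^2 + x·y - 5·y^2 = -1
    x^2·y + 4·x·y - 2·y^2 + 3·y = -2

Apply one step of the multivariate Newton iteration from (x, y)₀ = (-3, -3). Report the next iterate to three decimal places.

(-1.056, -2.639)

At (-3, -3): F = (-107.000, -16.000).
Jacobian J = [[6·x·y + 2·x + y, 3·x^2 + x - 10·y], [2·x·y + 4·y, x^2 + 4·x - 4·y + 3]].
At the point, J = [[45.000, 54.000], [6.000, 12.000]] (det J = 216.000).
Solving J·Δ = −F gives Δ = (1.944, 0.361).
Then the next iterate is (x, y)₁ = (-1.056, -2.639).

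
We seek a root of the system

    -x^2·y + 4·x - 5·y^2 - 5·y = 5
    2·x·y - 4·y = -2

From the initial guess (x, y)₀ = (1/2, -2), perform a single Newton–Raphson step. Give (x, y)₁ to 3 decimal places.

At (1/2, -2): F = (-12.500, 8.000).
Jacobian J = [[-2·x·y + 4, -x^2 - 10·y - 5], [2·y, 2·x - 4]].
At the point, J = [[6.000, 14.750], [-4.000, -3.000]] (det J = 41.000).
Solving J·Δ = −F gives Δ = (1.963, 0.049).
Then the next iterate is (x, y)₁ = (2.463, -1.951).

(2.463, -1.951)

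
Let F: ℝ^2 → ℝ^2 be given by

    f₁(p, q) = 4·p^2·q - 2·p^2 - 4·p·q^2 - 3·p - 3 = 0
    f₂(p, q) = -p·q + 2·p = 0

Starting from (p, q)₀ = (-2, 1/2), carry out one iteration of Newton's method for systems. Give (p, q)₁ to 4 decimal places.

(-0.1364, 0.6023)

At (-2, 1/2): F = (5.0000, -3.0000).
Jacobian J = [[8·p·q - 4·p - 4·q^2 - 3, 4·p^2 - 8·p·q], [-q + 2, -p]].
At the point, J = [[-4.0000, 24.0000], [1.5000, 2.0000]] (det J = -44.0000).
Solving J·Δ = −F gives Δ = (1.8636, 0.1023).
Then the next iterate is (p, q)₁ = (-0.1364, 0.6023).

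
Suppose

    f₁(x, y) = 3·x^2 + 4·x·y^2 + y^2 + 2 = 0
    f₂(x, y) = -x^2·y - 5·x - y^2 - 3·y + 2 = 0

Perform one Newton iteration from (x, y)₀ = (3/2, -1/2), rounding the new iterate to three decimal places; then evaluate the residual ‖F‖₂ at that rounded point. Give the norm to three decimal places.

3.364

At (3/2, -1/2): F = (10.500, -3.125).
Jacobian J = [[6·x + 4·y^2, 8·x·y + 2·y], [-2·x·y - 5, -x^2 - 2·y - 3]].
At the point, J = [[10.000, -7.000], [-3.500, -4.250]] (det J = -67.000).
Solving J·Δ = −F gives Δ = (-0.993, 0.082).
Then the next iterate is (x, y)₁ = (0.507, -0.418).
Re-evaluating at (0.507, -0.418): F = (3.30021, 0.65172), so ‖F‖₂ = 3.364.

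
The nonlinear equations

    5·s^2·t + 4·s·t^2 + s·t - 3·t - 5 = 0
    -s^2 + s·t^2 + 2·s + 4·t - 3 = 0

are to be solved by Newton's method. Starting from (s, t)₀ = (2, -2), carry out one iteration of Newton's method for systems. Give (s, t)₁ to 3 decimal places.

(1.962, -2.769)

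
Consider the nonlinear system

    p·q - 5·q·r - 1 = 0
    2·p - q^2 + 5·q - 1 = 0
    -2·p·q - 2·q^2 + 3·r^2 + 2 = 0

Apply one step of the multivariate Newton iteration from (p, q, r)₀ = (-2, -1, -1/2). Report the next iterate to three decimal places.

At (-2, -1, -1/2): F = (-1.500, -11.000, -3.250).
Jacobian J = [[q, p - 5·r, -5·q], [2, -2·q + 5, 0], [-2·q, -2·p - 4·q, 6·r]].
At the point, J = [[-1.000, 0.500, 5.000], [2.000, 7.000, 0.000], [2.000, 8.000, -3.000]] (det J = 34.000).
Solving J·Δ = −F gives Δ = (9.154, -1.044, 2.235).
Then the next iterate is (p, q, r)₁ = (7.154, -2.044, 1.735).

(7.154, -2.044, 1.735)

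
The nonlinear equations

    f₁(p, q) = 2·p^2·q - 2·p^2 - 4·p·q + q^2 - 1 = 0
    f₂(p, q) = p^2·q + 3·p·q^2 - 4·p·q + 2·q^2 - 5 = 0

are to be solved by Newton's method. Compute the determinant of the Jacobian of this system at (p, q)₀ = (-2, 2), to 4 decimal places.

144.0000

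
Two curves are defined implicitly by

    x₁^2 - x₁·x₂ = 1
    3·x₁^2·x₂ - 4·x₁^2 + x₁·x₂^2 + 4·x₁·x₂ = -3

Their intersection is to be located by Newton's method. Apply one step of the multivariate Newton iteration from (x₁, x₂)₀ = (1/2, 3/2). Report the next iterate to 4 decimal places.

(1.7222, -2.7222)

At (1/2, 3/2): F = (-1.5000, 7.2500).
Jacobian J = [[2·x₁ - x₂, -x₁], [6·x₁·x₂ - 8·x₁ + x₂^2 + 4·x₂, 3·x₁^2 + 2·x₁·x₂ + 4·x₁]].
At the point, J = [[-0.5000, -0.5000], [8.7500, 4.2500]] (det J = 2.2500).
Solving J·Δ = −F gives Δ = (1.2222, -4.2222).
Then the next iterate is (x₁, x₂)₁ = (1.7222, -2.7222).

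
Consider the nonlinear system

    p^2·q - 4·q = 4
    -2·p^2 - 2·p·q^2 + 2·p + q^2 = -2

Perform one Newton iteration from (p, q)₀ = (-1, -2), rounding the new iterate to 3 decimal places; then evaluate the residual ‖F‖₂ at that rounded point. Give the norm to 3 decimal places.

At (-1, -2): F = (2.000, 10.000).
Jacobian J = [[2·p·q, p^2 - 4], [-4·p - 2·q^2 + 2, -4·p·q + 2·q]].
At the point, J = [[4.000, -3.000], [-2.000, -12.000]] (det J = -54.000).
Solving J·Δ = −F gives Δ = (0.111, 0.815).
Then the next iterate is (p, q)₁ = (-0.889, -1.185).
Re-evaluating at (-0.889, -1.185): F = (-0.19653, 2.54230), so ‖F‖₂ = 2.550.

2.550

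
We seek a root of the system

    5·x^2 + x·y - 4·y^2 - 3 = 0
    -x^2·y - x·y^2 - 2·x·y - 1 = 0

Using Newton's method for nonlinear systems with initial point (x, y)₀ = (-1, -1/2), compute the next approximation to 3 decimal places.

(-6.000, -18.500)

At (-1, -1/2): F = (1.500, -1.250).
Jacobian J = [[10·x + y, x - 8·y], [-2·x·y - y^2 - 2·y, -x^2 - 2·x·y - 2·x]].
At the point, J = [[-10.500, 3.000], [-0.250, 0.000]] (det J = 0.750).
Solving J·Δ = −F gives Δ = (-5.000, -18.000).
Then the next iterate is (x, y)₁ = (-6.000, -18.500).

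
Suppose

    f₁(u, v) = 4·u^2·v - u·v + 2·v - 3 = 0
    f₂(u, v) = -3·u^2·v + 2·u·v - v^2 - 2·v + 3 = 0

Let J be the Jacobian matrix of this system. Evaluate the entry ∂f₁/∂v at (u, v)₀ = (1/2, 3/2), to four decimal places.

2.5000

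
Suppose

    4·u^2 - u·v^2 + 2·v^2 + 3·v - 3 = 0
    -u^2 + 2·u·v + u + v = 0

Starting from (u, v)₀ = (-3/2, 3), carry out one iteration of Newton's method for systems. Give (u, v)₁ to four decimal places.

(-0.7879, 1.6856)

At (-3/2, 3): F = (46.5000, -9.7500).
Jacobian J = [[8·u - v^2, -2·u·v + 4·v + 3], [-2·u + 2·v + 1, 2·u + 1]].
At the point, J = [[-21.0000, 24.0000], [10.0000, -2.0000]] (det J = -198.0000).
Solving J·Δ = −F gives Δ = (0.7121, -1.3144).
Then the next iterate is (u, v)₁ = (-0.7879, 1.6856).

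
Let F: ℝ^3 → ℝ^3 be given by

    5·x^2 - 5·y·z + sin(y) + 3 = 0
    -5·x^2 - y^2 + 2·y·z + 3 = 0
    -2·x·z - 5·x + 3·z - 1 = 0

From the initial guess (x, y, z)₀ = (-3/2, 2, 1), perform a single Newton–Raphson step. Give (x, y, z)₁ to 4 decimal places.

(-0.6129, 2.4314, -0.0484)

At (-3/2, 2, 1): F = (5.159297, -8.2500, 12.5000).
Jacobian J = [[10·x, -5·z + cos(y), -5·y], [-10·x, -2·y + 2·z, 2·y], [-2·z - 5, 0, -2·x + 3]].
At the point, J = [[-15.0000, -5.416147, -10.0000], [15.0000, -2.0000, 4.0000], [-7.0000, 0.0000, 6.0000]] (det J = 959.105327).
Solving J·Δ = −F gives Δ = (0.8871, 0.4314, -1.0484).
Then the next iterate is (x, y, z)₁ = (-0.6129, 2.4314, -0.0484).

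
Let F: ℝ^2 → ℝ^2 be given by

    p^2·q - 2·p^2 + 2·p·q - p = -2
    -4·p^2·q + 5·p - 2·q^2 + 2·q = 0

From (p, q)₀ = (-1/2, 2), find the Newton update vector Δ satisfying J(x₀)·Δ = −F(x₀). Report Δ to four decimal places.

(-0.8778, -2.8444)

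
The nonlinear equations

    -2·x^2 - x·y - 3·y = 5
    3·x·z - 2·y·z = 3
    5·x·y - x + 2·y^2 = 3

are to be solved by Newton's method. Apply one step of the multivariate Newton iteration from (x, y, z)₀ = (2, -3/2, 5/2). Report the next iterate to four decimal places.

At (2, -3/2, 5/2): F = (-5.5000, 19.5000, -15.5000).
Jacobian J = [[-4·x - y, -x - 3, 0], [3·z, -2·z, 3·x - 2·y], [5·y - 1, 5·x + 4·y, 0]].
At the point, J = [[-6.5000, -5.0000, 0.0000], [7.5000, -5.0000, 9.0000], [-8.5000, 4.0000, 0.0000]] (det J = 616.5000).
Solving J·Δ = −F gives Δ = (-1.4526, 0.7883, -0.5182).
Then the next iterate is (x, y, z)₁ = (0.5474, -0.7117, 1.9818).

(0.5474, -0.7117, 1.9818)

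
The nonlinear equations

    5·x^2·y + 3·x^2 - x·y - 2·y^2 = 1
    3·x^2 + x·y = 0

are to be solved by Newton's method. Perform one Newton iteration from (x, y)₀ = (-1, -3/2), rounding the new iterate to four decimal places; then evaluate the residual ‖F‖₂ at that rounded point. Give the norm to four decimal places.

At (-1, -3/2): F = (-11.5000, 4.5000).
Jacobian J = [[10·x·y + 6·x - y, 5·x^2 - x - 4·y], [6·x + y, x]].
At the point, J = [[10.5000, 12.0000], [-7.5000, -1.0000]] (det J = 79.5000).
Solving J·Δ = −F gives Δ = (0.5346, 0.4906).
Then the next iterate is (x, y)₁ = (-0.4654, -1.0094).
Re-evaluating at (-0.4654, -1.0094): F = (-3.950926, 1.119566), so ‖F‖₂ = 4.1065.

4.1065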